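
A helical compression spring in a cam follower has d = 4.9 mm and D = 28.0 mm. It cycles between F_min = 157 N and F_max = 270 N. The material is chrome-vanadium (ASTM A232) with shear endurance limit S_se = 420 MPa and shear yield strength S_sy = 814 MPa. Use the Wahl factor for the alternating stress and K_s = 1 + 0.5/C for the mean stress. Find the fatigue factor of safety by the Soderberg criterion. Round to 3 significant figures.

C = D/d = 28.0/4.9 = 5.7143; K_W = (4C−1)/(4C−4)+0.615/C = 1.2667; K_s = 1+0.5/C = 1.0875
F_a = (F_max−F_min)/2 = 56.5 N; F_m = (F_max+F_min)/2 = 213.5 N
τ_a = K_W·8F_aD/(πd³) = 1.2667 × 34.242 = 43.375 MPa
τ_m = K_s·8F_mD/(πd³) = 1.0875 × 129.39 = 140.71 MPa
Soderberg: 1/n_f = τ_a/S_se + τ_m/S_sy = 43.375/420 + 140.71/814 = 0.10327 + 0.17287 = 0.27614
n_f = 1/0.27614 = 3.621

3.62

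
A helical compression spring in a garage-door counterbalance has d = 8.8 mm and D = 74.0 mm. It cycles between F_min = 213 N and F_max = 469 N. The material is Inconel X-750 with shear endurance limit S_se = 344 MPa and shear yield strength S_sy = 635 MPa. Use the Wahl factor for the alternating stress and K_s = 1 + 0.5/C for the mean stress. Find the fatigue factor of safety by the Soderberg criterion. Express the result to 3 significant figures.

3.60

C = D/d = 74.0/8.8 = 8.4091; K_W = (4C−1)/(4C−4)+0.615/C = 1.1744; K_s = 1+0.5/C = 1.0595
F_a = (F_max−F_min)/2 = 128 N; F_m = (F_max+F_min)/2 = 341 N
τ_a = K_W·8F_aD/(πd³) = 1.1744 × 35.394 = 41.566 MPa
τ_m = K_s·8F_mD/(πd³) = 1.0595 × 94.293 = 99.899 MPa
Soderberg: 1/n_f = τ_a/S_se + τ_m/S_sy = 41.566/344 + 99.899/635 = 0.12083 + 0.15732 = 0.27815
n_f = 1/0.27815 = 3.595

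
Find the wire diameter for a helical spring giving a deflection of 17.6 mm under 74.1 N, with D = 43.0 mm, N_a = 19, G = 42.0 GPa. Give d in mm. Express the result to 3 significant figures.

5.90 mm

Required rate k = F/δ = 74.1/17.6 = 4.2102 N/mm
d = (8D³N_a·k / G)^(1/4) = (8·43.0³·19·4.2102 / (42.0×10³))^0.25
  = (1211.4)^0.25 = 5.8997 mm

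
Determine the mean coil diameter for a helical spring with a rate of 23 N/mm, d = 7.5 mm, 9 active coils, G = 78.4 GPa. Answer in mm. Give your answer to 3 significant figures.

53.1 mm

D = (Gd⁴/(8N_a·k))^(1/3) = (78.4×10³·7.5⁴/(8·9·23))^(1/3)
  = (149796)^(1/3) = 53.1089 mm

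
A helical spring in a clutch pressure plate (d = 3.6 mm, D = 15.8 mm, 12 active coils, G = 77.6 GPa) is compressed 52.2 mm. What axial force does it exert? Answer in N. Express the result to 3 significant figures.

1800 N

k = Gd⁴/(8D³N_a) = (77.6×10³)(3.6⁴)/(8·15.8³·12) = 34.421 N/mm
F = k·δ = 34.421 × 52.2 = 1796.8 N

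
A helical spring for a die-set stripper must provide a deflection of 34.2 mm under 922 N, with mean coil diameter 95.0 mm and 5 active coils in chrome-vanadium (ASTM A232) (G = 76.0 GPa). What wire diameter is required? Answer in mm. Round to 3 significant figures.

10.5 mm

Required rate k = F/δ = 922/34.2 = 26.959 N/mm
d = (8D³N_a·k / G)^(1/4) = (8·95.0³·5·26.959 / (76.0×10³))^0.25
  = (12165)^0.25 = 10.5022 mm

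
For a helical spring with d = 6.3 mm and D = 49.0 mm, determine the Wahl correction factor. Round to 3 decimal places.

1.190

C = D/d = 49.0/6.3 = 7.7778
K_W = (4C−1)/(4C−4) + 0.615/C = 30.111/27.111 + 0.0791 = 1.1897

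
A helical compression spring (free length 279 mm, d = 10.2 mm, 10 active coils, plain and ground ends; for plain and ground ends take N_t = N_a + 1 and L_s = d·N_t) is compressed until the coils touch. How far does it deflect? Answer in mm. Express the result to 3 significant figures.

N_t = 11; L_s = 10.2·11 = 112.2 mm
δ_solid = L₀ − L_s = 279 − 112.2 = 166.8 mm

167 mm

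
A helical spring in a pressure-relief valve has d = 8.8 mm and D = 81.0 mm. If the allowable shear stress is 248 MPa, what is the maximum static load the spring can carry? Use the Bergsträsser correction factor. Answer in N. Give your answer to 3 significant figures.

C = D/d = 81.0/8.8 = 9.2045
K_B = (4C+2)/(4C−3) = 38.818/33.818 = 1.1478
τ_max = K·8FD/(πd³) → F_max = τ_allow·πd³/(8DK)
F_max = 248·π·8.8³/(8·81.0·1.1478) = 5.3095e+05/743.81 = 713.82 N

714 N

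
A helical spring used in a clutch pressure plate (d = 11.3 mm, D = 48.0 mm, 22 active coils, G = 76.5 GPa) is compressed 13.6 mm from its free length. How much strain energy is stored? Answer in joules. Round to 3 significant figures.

k = Gd⁴/(8D³N_a) = (76.5×10³)(11.3⁴)/(8·48.0³·22) = 64.082 N/mm
U = ½kδ² = 0.5 × 64.082 × 13.6² = 5926.3 N·mm = 5.9263 J

5.93 J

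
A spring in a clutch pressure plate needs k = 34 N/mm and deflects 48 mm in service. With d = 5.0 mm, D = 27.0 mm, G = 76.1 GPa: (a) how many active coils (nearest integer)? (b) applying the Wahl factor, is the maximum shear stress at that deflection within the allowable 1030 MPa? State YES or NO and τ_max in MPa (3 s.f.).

N_a = Gd⁴/(8D³k) = (76.1×10³)(5.0⁴)/(8·27.0³·34) = 8.884 → N_a = 9
Actual rate k = Gd⁴/(8D³·9) = 33.561 N/mm
Working load F = kδ = 33.561·48 = 1611 N
C = 27.0/5.0 = 5.4000; K_W = (4C−1)/(4C−4)+0.615/C = 1.2843
τ_max = K_W·8FD/(πd³) = 1.2843·886.09 = 1138 MPa
τ_max > 1030 MPa → exceeds allowable

(a) 9 coils; (b) NO, τ_max = 1140 MPa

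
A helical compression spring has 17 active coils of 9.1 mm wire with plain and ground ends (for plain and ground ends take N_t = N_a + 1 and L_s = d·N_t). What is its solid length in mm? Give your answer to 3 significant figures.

164 mm

plain and ground ends: N_t = N_a + 1 = 17 + 1 = 18
L_s = d·N_t = 9.1 × 18 = 163.8 mm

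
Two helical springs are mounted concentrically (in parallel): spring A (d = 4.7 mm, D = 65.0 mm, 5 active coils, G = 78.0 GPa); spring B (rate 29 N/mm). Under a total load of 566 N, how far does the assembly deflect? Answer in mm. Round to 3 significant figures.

k_A = Gd⁴/(8D³N_a) = (78.0×10³)(4.7⁴)/(8·65.0³·5) = 3.4649 N/mm
Parallel: k_eq = 3.4649 + 29 = 32.465 N/mm
δ = F/k_eq = 566/32.465 = 17.434 mm

17.4 mm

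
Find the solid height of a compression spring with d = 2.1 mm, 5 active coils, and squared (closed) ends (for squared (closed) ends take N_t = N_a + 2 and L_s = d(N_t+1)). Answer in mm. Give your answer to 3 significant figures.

16.8 mm

squared (closed) ends: N_t = N_a + 2 = 5 + 2 = 7
L_s = d·(N_t+1) = 2.1 × 8 = 16.8 mm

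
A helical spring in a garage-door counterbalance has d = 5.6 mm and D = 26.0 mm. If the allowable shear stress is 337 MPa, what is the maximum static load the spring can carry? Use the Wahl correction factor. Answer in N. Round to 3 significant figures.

668 N

C = D/d = 26.0/5.6 = 4.6429
K_W = (4C−1)/(4C−4) + 0.615/C = 17.571/14.571 + 0.1325 = 1.3383
τ_max = K·8FD/(πd³) → F_max = τ_allow·πd³/(8DK)
F_max = 337·π·5.6³/(8·26.0·1.3383) = 1.8593e+05/278.38 = 667.9 N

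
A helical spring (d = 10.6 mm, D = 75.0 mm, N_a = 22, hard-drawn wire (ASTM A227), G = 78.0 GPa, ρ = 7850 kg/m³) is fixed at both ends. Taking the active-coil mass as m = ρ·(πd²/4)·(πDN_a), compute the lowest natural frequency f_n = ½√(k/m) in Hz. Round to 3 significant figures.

k = Gd⁴/(8D³N_a) = (78.0×10³)(10.6⁴)/(8·75.0³·22) = 13.262 N/mm = 13262 N/m
Wire length L = πDN_a = π·75.0·22 = 5183.6 mm
m = ρ·(πd²/4)·L = 7850 × 88.247×10⁻⁶ m² × 5.1836 m = 3.5909 kg
f_n = ½√(k/m) = 0.5·√(13262/3.5909) = 0.5·√(3693.3) = 30.386 Hz

30.4 Hz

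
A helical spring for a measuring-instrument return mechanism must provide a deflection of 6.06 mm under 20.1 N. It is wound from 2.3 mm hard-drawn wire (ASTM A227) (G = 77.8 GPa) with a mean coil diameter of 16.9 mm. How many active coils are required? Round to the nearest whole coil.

Required rate k = F/δ = 20.1/6.06 = 3.3168 N/mm
N_a = Gd⁴/(8D³k) = (77.8×10³ × 2.3⁴)/(8 × 16.9³ × 3.3168)
    = 2.17716e+06 / 128078 = 17 → 17 coils

17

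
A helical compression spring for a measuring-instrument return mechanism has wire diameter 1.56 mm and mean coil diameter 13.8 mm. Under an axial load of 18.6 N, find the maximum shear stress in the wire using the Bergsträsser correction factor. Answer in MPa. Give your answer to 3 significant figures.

Spring index C = D/d = 13.8/1.56 = 8.8462
K_B = (4C+2)/(4C−3) = 37.385/32.385 = 1.1544
τ₀ = 8FD/(πd³) = 8·18.6·13.8/(π·1.56³) = 2053.44/11.927 = 172.17 MPa
τ_max = K·τ₀ = 1.1544 × 172.17 = 198.75 MPa

199 MPa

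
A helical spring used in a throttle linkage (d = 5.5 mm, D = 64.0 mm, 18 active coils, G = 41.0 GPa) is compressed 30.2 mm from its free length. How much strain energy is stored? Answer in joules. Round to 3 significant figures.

0.453 J

k = Gd⁴/(8D³N_a) = (41.0×10³)(5.5⁴)/(8·64.0³·18) = 0.99388 N/mm
U = ½kδ² = 0.5 × 0.99388 × 30.2² = 453.23 N·mm = 0.45323 J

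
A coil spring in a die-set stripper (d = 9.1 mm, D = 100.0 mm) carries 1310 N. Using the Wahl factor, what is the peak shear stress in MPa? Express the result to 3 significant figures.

Spring index C = D/d = 100.0/9.1 = 10.9890
K_W = (4C−1)/(4C−4) + 0.615/C = 42.956/39.956 + 0.0560 = 1.1310
τ₀ = 8FD/(πd³) = 8·1310·100.0/(π·9.1³) = 1.048e+06/2367.4 = 442.68 MPa
τ_max = K·τ₀ = 1.1310 × 442.68 = 500.69 MPa

501 MPa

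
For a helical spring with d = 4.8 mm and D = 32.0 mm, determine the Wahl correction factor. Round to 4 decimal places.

C = D/d = 32.0/4.8 = 6.6667
K_W = (4C−1)/(4C−4) + 0.615/C = 25.667/22.667 + 0.0922 = 1.2246

1.2246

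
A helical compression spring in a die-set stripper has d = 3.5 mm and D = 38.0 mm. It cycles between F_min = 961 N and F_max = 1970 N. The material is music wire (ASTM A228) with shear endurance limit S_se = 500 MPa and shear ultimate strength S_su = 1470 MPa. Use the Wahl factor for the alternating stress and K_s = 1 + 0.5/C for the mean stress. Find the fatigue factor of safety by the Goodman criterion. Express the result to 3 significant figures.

C = D/d = 38.0/3.5 = 10.8571; K_W = (4C−1)/(4C−4)+0.615/C = 1.1327; K_s = 1+0.5/C = 1.0461
F_a = (F_max−F_min)/2 = 504.5 N; F_m = (F_max+F_min)/2 = 1465.5 N
τ_a = K_W·8F_aD/(πd³) = 1.1327 × 1138.6 = 1289.8 MPa
τ_m = K_s·8F_mD/(πd³) = 1.0461 × 3307.5 = 3459.9 MPa
Goodman: 1/n_f = τ_a/S_se + τ_m/S_su = 1289.8/500 + 3459.9/1470 = 2.57951 + 2.35365 = 4.9332
n_f = 1/4.9332 = 0.2027

0.203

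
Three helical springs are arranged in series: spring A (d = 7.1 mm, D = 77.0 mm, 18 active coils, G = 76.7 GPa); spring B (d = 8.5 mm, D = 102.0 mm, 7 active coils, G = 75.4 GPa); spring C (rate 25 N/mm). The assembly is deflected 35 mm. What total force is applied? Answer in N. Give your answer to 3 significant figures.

k_A = Gd⁴/(8D³N_a) = (76.7×10³)(7.1⁴)/(8·77.0³·18) = 2.9648 N/mm
k_B = Gd⁴/(8D³N_a) = (75.4×10³)(8.5⁴)/(8·102.0³·7) = 6.6231 N/mm
Series: 1/k_eq = 1/2.9648 + 1/6.6231 + 1/25 = 0.52828; k_eq = 1.8929 N/mm
F = k_eq·δ = 1.8929·35 = 66.253 N

66.3 N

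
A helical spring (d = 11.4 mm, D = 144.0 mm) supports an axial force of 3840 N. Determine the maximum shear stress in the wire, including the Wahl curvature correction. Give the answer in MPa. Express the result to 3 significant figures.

1060 MPa

Spring index C = D/d = 144.0/11.4 = 12.6316
K_W = (4C−1)/(4C−4) + 0.615/C = 49.526/46.526 + 0.0487 = 1.1132
τ₀ = 8FD/(πd³) = 8·3840·144.0/(π·11.4³) = 4.42368e+06/4654.4 = 950.43 MPa
τ_max = K·τ₀ = 1.1132 × 950.43 = 1058 MPa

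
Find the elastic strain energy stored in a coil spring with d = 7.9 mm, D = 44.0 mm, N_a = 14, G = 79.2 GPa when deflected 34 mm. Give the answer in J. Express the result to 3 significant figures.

18.7 J

k = Gd⁴/(8D³N_a) = (79.2×10³)(7.9⁴)/(8·44.0³·14) = 32.334 N/mm
U = ½kδ² = 0.5 × 32.334 × 34² = 18689 N·mm = 18.689 J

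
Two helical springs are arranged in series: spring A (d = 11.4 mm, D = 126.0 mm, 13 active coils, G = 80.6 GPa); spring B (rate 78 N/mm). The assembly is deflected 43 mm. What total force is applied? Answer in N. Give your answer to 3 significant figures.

260 N

k_A = Gd⁴/(8D³N_a) = (80.6×10³)(11.4⁴)/(8·126.0³·13) = 6.5435 N/mm
Series: 1/k_eq = 1/6.5435 + 1/78 = 0.16564; k_eq = 6.037 N/mm
F = k_eq·δ = 6.037·43 = 259.59 N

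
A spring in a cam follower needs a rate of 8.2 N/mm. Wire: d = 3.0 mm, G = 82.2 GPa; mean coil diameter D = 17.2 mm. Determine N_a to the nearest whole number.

20

N_a = Gd⁴/(8D³k) = (82.2×10³ × 3.0⁴)/(8 × 17.2³ × 8.2)
    = 6.6582e+06 / 333802 = 19.95 → 20 coils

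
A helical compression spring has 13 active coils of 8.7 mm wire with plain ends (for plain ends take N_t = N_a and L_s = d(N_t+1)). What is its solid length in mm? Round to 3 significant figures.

122 mm

plain ends: N_t = N_a = 13
L_s = d·(N_t+1) = 8.7 × 14 = 121.8 mm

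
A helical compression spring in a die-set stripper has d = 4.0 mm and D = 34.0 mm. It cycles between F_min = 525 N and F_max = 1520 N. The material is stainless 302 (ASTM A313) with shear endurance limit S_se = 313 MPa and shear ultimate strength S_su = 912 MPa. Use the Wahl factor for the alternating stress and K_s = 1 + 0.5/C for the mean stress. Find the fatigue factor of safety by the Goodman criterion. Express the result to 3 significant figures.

0.242

C = D/d = 34.0/4.0 = 8.5000; K_W = (4C−1)/(4C−4)+0.615/C = 1.1724; K_s = 1+0.5/C = 1.0588
F_a = (F_max−F_min)/2 = 497.5 N; F_m = (F_max+F_min)/2 = 1022.5 N
τ_a = K_W·8F_aD/(πd³) = 1.1724 × 673.03 = 789.02 MPa
τ_m = K_s·8F_mD/(πd³) = 1.0588 × 1383.3 = 1464.6 MPa
Goodman: 1/n_f = τ_a/S_se + τ_m/S_su = 789.02/313 + 1464.6/912 = 2.52085 + 1.60595 = 4.1268
n_f = 1/4.1268 = 0.2423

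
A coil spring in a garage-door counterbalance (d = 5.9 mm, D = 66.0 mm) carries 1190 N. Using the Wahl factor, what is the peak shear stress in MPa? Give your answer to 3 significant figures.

Spring index C = D/d = 66.0/5.9 = 11.1864
K_W = (4C−1)/(4C−4) + 0.615/C = 43.746/40.746 + 0.0550 = 1.1286
τ₀ = 8FD/(πd³) = 8·1190·66.0/(π·5.9³) = 628320/645.22 = 973.81 MPa
τ_max = K·τ₀ = 1.1286 × 973.81 = 1099 MPa

1100 MPa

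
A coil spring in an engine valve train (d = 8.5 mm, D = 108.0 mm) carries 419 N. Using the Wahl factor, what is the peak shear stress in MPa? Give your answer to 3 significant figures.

Spring index C = D/d = 108.0/8.5 = 12.7059
K_W = (4C−1)/(4C−4) + 0.615/C = 49.824/46.824 + 0.0484 = 1.1125
τ₀ = 8FD/(πd³) = 8·419·108.0/(π·8.5³) = 362016/1929.3 = 187.64 MPa
τ_max = K·τ₀ = 1.1125 × 187.64 = 208.74 MPa

209 MPa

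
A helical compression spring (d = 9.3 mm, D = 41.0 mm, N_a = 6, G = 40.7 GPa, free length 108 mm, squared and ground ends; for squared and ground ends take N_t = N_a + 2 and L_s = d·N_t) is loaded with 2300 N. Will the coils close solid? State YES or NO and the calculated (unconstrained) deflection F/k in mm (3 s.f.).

k = Gd⁴/(8D³N_a) = (40.7×10³)(9.3⁴)/(8·41.0³·6) = 92.031 N/mm
N_t = 8; L_s = 9.3·8 = 74.4 mm; δ_solid = L₀ − L_s = 108 − 74.4 = 33.6 mm
δ = F/k = 2300/92.031 = 24.992 mm
δ < δ_solid → spring does not go solid

NO, δ = 25.0 mm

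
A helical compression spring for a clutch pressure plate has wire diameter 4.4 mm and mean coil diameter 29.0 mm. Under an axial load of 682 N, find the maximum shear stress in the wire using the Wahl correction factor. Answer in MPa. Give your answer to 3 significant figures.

726 MPa

Spring index C = D/d = 29.0/4.4 = 6.5909
K_W = (4C−1)/(4C−4) + 0.615/C = 25.364/22.364 + 0.0933 = 1.2275
τ₀ = 8FD/(πd³) = 8·682·29.0/(π·4.4³) = 158224/267.61 = 591.24 MPa
τ_max = K·τ₀ = 1.2275 × 591.24 = 725.72 MPa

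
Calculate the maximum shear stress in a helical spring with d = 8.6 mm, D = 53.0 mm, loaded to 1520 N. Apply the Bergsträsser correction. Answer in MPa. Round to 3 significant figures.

397 MPa

Spring index C = D/d = 53.0/8.6 = 6.1628
K_B = (4C+2)/(4C−3) = 26.651/21.651 = 1.2309
τ₀ = 8FD/(πd³) = 8·1520·53.0/(π·8.6³) = 644480/1998.2 = 322.53 MPa
τ_max = K·τ₀ = 1.2309 × 322.53 = 397.01 MPa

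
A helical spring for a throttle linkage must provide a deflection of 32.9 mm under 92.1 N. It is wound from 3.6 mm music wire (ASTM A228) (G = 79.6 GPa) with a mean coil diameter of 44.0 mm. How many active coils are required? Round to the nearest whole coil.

7

Required rate k = F/δ = 92.1/32.9 = 2.7994 N/mm
N_a = Gd⁴/(8D³k) = (79.6×10³ × 3.6⁴)/(8 × 44.0³ × 2.7994)
    = 1.33697e+07 / 1.90771e+06 = 7.008 → 7 coils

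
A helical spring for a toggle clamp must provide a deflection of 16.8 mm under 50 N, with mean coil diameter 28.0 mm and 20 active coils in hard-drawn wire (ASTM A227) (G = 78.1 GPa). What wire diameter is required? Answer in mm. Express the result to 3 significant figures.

3.40 mm

Required rate k = F/δ = 50/16.8 = 2.9762 N/mm
d = (8D³N_a·k / G)^(1/4) = (8·28.0³·20·2.9762 / (78.1×10³))^0.25
  = (133.85)^0.25 = 3.4013 mm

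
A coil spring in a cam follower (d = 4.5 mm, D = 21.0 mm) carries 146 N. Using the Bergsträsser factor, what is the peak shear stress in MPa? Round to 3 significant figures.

113 MPa

Spring index C = D/d = 21.0/4.5 = 4.6667
K_B = (4C+2)/(4C−3) = 20.667/15.667 = 1.3191
τ₀ = 8FD/(πd³) = 8·146·21.0/(π·4.5³) = 24528/286.28 = 85.679 MPa
τ_max = K·τ₀ = 1.3191 × 85.679 = 113.02 MPa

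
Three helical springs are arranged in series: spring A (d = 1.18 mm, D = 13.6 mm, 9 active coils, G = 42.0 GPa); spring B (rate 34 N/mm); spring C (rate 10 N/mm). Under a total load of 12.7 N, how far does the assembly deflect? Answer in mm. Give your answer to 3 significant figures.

29.9 mm

k_A = Gd⁴/(8D³N_a) = (42.0×10³)(1.18⁴)/(8·13.6³·9) = 0.4496 N/mm
Series: 1/k_eq = 1/0.4496 + 1/34 + 1/10 = 2.3536; k_eq = 0.42488 N/mm
δ = F/k_eq = 12.7/0.42488 = 29.891 mm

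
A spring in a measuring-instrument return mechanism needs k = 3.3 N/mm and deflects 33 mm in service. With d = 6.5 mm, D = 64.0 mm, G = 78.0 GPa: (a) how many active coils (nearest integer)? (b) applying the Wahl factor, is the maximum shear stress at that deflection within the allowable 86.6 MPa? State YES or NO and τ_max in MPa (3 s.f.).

(a) 20 coils; (b) YES, τ_max = 74.6 MPa

N_a = Gd⁴/(8D³k) = (78.0×10³)(6.5⁴)/(8·64.0³·3.3) = 20.12 → N_a = 20
Actual rate k = Gd⁴/(8D³·20) = 3.3196 N/mm
Working load F = kδ = 3.3196·33 = 109.55 N
C = 64.0/6.5 = 9.8462; K_W = (4C−1)/(4C−4)+0.615/C = 1.1472
τ_max = K_W·8FD/(πd³) = 1.1472·65.01 = 74.583 MPa
τ_max ≤ 86.6 MPa → acceptable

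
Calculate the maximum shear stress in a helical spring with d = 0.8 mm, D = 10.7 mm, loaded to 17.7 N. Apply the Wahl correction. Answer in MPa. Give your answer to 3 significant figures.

1040 MPa

Spring index C = D/d = 10.7/0.8 = 13.3750
K_W = (4C−1)/(4C−4) + 0.615/C = 52.500/49.500 + 0.0460 = 1.1066
τ₀ = 8FD/(πd³) = 8·17.7·10.7/(π·0.8³) = 1515.12/1.6085 = 941.95 MPa
τ_max = K·τ₀ = 1.1066 × 941.95 = 1042.3 MPa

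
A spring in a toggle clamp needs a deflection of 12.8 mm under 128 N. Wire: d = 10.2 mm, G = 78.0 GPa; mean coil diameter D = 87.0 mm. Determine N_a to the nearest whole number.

16

Required rate k = F/δ = 128/12.8 = 10 N/mm
N_a = Gd⁴/(8D³k) = (78.0×10³ × 10.2⁴)/(8 × 87.0³ × 10)
    = 8.44297e+08 / 5.26802e+07 = 16.03 → 16 coils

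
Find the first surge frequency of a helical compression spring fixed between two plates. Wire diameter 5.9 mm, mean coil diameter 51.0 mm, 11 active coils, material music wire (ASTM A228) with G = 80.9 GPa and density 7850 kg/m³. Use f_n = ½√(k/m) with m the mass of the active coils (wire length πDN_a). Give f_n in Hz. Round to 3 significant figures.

k = Gd⁴/(8D³N_a) = (80.9×10³)(5.9⁴)/(8·51.0³·11) = 8.3978 N/mm = 8397.8 N/m
Wire length L = πDN_a = π·51.0·11 = 1762.4 mm
m = ρ·(πd²/4)·L = 7850 × 27.34×10⁻⁶ m² × 1.7624 m = 0.37825 kg
f_n = ½√(k/m) = 0.5·√(8397.8/0.37825) = 0.5·√(22202) = 74.501 Hz

74.5 Hz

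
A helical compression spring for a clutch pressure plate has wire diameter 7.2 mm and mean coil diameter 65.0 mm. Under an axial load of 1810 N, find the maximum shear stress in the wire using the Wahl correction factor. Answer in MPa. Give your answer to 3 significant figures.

932 MPa

Spring index C = D/d = 65.0/7.2 = 9.0278
K_W = (4C−1)/(4C−4) + 0.615/C = 35.111/32.111 + 0.0681 = 1.1615
τ₀ = 8FD/(πd³) = 8·1810·65.0/(π·7.2³) = 941200/1172.6 = 802.67 MPa
τ_max = K·τ₀ = 1.1615 × 802.67 = 932.33 MPa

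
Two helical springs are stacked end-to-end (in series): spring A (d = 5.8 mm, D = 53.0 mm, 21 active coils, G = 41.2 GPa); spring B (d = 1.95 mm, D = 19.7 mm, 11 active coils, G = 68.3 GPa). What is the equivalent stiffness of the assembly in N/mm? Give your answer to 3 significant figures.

k_A = Gd⁴/(8D³N_a) = (41.2×10³)(5.8⁴)/(8·53.0³·21) = 1.8641 N/mm
k_B = Gd⁴/(8D³N_a) = (68.3×10³)(1.95⁴)/(8·19.7³·11) = 1.4678 N/mm
Series: 1/k_eq = 1/1.8641 + 1/1.4678 = 1.2177; k_eq = 0.82121 N/mm

0.821 N/mm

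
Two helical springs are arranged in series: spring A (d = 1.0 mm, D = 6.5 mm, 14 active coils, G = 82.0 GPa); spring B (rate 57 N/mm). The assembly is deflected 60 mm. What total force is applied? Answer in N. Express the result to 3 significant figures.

k_A = Gd⁴/(8D³N_a) = (82.0×10³)(1.0⁴)/(8·6.5³·14) = 2.666 N/mm
Series: 1/k_eq = 1/2.666 + 1/57 = 0.39264; k_eq = 2.5469 N/mm
F = k_eq·δ = 2.5469·60 = 152.81 N

153 N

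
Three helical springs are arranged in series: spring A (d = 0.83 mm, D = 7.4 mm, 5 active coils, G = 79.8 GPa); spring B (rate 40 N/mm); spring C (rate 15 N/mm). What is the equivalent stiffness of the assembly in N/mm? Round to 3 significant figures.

k_A = Gd⁴/(8D³N_a) = (79.8×10³)(0.83⁴)/(8·7.4³·5) = 2.3365 N/mm
Series: 1/k_eq = 1/2.3365 + 1/40 + 1/15 = 0.51966; k_eq = 1.9243 N/mm

1.92 N/mm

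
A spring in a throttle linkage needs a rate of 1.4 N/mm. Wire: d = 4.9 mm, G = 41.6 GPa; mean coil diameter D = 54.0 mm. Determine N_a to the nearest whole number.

14

N_a = Gd⁴/(8D³k) = (41.6×10³ × 4.9⁴)/(8 × 54.0³ × 1.4)
    = 2.39816e+07 / 1.7636e+06 = 13.6 → 14 coils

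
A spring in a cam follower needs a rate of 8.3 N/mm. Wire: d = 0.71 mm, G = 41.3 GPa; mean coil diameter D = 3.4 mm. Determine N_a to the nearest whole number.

4

N_a = Gd⁴/(8D³k) = (41.3×10³ × 0.71⁴)/(8 × 3.4³ × 8.3)
    = 10495 / 2609.79 = 4.021 → 4 coils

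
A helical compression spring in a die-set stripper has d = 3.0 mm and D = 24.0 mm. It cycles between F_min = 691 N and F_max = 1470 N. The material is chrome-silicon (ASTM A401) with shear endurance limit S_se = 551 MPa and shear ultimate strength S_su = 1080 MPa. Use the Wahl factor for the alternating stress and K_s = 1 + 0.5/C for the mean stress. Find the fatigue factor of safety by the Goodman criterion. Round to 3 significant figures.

0.233

C = D/d = 24.0/3.0 = 8.0000; K_W = (4C−1)/(4C−4)+0.615/C = 1.1840; K_s = 1+0.5/C = 1.0625
F_a = (F_max−F_min)/2 = 389.5 N; F_m = (F_max+F_min)/2 = 1080.5 N
τ_a = K_W·8F_aD/(πd³) = 1.1840 × 881.65 = 1043.9 MPa
τ_m = K_s·8F_mD/(πd³) = 1.0625 × 2445.8 = 2598.6 MPa
Goodman: 1/n_f = τ_a/S_se + τ_m/S_su = 1043.9/551 + 2598.6/1080 = 1.89453 + 2.40612 = 4.3007
n_f = 1/4.3007 = 0.2325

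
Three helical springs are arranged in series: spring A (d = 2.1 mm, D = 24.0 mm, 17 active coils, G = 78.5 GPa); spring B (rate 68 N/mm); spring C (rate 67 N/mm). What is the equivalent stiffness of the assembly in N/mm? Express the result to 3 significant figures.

0.793 N/mm

k_A = Gd⁴/(8D³N_a) = (78.5×10³)(2.1⁴)/(8·24.0³·17) = 0.81203 N/mm
Series: 1/k_eq = 1/0.81203 + 1/68 + 1/67 = 1.2611; k_eq = 0.79295 N/mm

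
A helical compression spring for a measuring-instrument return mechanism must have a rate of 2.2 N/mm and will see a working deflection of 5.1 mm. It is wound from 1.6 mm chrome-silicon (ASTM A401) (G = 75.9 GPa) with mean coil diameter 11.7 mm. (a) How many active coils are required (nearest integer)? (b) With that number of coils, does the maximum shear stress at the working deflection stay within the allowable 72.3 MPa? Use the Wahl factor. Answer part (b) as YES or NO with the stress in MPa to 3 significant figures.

N_a = Gd⁴/(8D³k) = (75.9×10³)(1.6⁴)/(8·11.7³·2.2) = 17.65 → N_a = 18
Actual rate k = Gd⁴/(8D³·18) = 2.1568 N/mm
Working load F = kδ = 2.1568·5.1 = 10.999 N
C = 11.7/1.6 = 7.3125; K_W = (4C−1)/(4C−4)+0.615/C = 1.2029
τ_max = K_W·8FD/(πd³) = 1.2029·80.009 = 96.244 MPa
τ_max > 72.3 MPa → exceeds allowable

(a) 18 coils; (b) NO, τ_max = 96.2 MPa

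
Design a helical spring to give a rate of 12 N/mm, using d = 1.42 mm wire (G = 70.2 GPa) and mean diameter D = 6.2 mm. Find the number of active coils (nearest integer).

12

N_a = Gd⁴/(8D³k) = (70.2×10³ × 1.42⁴)/(8 × 6.2³ × 12)
    = 285424 / 22879.5 = 12.48 → 12 coils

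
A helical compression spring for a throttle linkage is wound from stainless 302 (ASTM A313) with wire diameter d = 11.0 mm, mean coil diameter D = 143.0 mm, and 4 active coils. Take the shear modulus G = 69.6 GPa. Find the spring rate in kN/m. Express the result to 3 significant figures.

k = Gd⁴/(8D³N_a) = (69.6×10³ × 11.0⁴) / (8 × 143.0³ × 4)
  = 1.01901e+09 / 9.35746e+07 = 10.89 N/mm

10.9 kN/m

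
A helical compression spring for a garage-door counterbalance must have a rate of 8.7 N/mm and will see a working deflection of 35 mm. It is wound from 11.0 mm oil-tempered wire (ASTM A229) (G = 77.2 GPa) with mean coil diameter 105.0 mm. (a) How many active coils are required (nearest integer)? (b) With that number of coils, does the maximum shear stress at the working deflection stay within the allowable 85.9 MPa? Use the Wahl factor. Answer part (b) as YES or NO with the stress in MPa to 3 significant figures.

N_a = Gd⁴/(8D³k) = (77.2×10³)(11.0⁴)/(8·105.0³·8.7) = 14.03 → N_a = 14
Actual rate k = Gd⁴/(8D³·14) = 8.7177 N/mm
Working load F = kδ = 8.7177·35 = 305.12 N
C = 105.0/11.0 = 9.5455; K_W = (4C−1)/(4C−4)+0.615/C = 1.1522
τ_max = K_W·8FD/(πd³) = 1.1522·61.295 = 70.623 MPa
τ_max ≤ 85.9 MPa → acceptable

(a) 14 coils; (b) YES, τ_max = 70.6 MPa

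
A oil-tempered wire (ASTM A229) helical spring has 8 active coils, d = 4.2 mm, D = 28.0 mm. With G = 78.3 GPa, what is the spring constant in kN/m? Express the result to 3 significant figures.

17.3 kN/m

k = Gd⁴/(8D³N_a) = (78.3×10³ × 4.2⁴) / (8 × 28.0³ × 8)
  = 2.43646e+07 / 1.40493e+06 = 17.342 N/mm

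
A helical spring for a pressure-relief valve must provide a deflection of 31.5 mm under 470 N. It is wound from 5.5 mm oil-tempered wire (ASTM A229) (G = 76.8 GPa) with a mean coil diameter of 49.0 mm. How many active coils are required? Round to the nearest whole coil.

Required rate k = F/δ = 470/31.5 = 14.921 N/mm
N_a = Gd⁴/(8D³k) = (76.8×10³ × 5.5⁴)/(8 × 49.0³ × 14.921)
    = 7.02768e+07 / 1.40432e+07 = 5.004 → 5 coils

5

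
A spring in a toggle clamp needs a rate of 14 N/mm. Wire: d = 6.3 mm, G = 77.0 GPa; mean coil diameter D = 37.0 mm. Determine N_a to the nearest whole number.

N_a = Gd⁴/(8D³k) = (77.0×10³ × 6.3⁴)/(8 × 37.0³ × 14)
    = 1.21298e+08 / 5.67314e+06 = 21.38 → 21 coils

21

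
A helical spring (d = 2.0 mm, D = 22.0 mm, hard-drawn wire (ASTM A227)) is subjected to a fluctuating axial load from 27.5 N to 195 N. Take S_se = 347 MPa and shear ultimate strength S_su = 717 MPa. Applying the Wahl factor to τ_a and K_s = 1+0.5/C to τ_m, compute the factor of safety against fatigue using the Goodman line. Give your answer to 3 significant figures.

0.328

C = D/d = 22.0/2.0 = 11.0000; K_W = (4C−1)/(4C−4)+0.615/C = 1.1309; K_s = 1+0.5/C = 1.0455
F_a = (F_max−F_min)/2 = 83.75 N; F_m = (F_max+F_min)/2 = 111.25 N
τ_a = K_W·8F_aD/(πd³) = 1.1309 × 586.49 = 663.26 MPa
τ_m = K_s·8F_mD/(πd³) = 1.0455 × 779.06 = 814.48 MPa
Goodman: 1/n_f = τ_a/S_se + τ_m/S_su = 663.26/347 + 814.48/717 = 1.91142 + 1.13595 = 3.0474
n_f = 1/3.0474 = 0.3282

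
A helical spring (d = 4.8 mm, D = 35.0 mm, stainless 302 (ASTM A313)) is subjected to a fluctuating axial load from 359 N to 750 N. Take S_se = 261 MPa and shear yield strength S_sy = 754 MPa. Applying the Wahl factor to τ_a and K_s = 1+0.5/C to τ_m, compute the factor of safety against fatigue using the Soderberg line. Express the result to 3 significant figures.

C = D/d = 35.0/4.8 = 7.2917; K_W = (4C−1)/(4C−4)+0.615/C = 1.2035; K_s = 1+0.5/C = 1.0686
F_a = (F_max−F_min)/2 = 195.5 N; F_m = (F_max+F_min)/2 = 554.5 N
τ_a = K_W·8F_aD/(πd³) = 1.2035 × 157.55 = 189.62 MPa
τ_m = K_s·8F_mD/(πd³) = 1.0686 × 446.87 = 477.52 MPa
Soderberg: 1/n_f = τ_a/S_se + τ_m/S_sy = 189.62/261 + 477.52/754 = 0.72653 + 0.63331 = 1.3598
n_f = 1/1.3598 = 0.7354

0.735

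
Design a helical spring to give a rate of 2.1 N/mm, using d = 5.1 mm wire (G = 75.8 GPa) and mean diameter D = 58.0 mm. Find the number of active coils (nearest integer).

16

N_a = Gd⁴/(8D³k) = (75.8×10³ × 5.1⁴)/(8 × 58.0³ × 2.1)
    = 5.12802e+07 / 3.27788e+06 = 15.64 → 16 coils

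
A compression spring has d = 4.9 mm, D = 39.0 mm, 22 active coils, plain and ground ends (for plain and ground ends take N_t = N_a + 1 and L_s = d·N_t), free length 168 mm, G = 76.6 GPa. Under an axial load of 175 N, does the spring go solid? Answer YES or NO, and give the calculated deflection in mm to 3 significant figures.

NO, δ = 41.4 mm

k = Gd⁴/(8D³N_a) = (76.6×10³)(4.9⁴)/(8·39.0³·22) = 4.2297 N/mm
N_t = 23; L_s = 4.9·23 = 112.7 mm; δ_solid = L₀ − L_s = 168 − 112.7 = 55.3 mm
δ = F/k = 175/4.2297 = 41.374 mm
δ < δ_solid → spring does not go solid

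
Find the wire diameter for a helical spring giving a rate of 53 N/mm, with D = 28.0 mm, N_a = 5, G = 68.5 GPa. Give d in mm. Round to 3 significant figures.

5.11 mm

d = (8D³N_a·k / G)^(1/4) = (8·28.0³·5·53 / (68.5×10³))^0.25
  = (679.39)^0.25 = 5.1054 mm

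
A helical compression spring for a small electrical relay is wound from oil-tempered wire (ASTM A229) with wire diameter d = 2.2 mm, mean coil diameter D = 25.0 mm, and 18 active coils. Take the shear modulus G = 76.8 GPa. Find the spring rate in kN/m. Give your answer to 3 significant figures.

0.800 kN/m

k = Gd⁴/(8D³N_a) = (76.8×10³ × 2.2⁴) / (8 × 25.0³ × 18)
  = 1.79909e+06 / 2.25e+06 = 0.79959 N/mm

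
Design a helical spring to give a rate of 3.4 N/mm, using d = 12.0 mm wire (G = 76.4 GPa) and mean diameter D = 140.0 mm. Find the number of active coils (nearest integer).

21

N_a = Gd⁴/(8D³k) = (76.4×10³ × 12.0⁴)/(8 × 140.0³ × 3.4)
    = 1.58423e+09 / 7.46368e+07 = 21.23 → 21 coils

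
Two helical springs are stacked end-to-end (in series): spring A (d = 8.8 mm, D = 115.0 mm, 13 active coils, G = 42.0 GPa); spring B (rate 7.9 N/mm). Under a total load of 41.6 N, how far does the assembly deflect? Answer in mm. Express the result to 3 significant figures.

k_A = Gd⁴/(8D³N_a) = (42.0×10³)(8.8⁴)/(8·115.0³·13) = 1.5924 N/mm
Series: 1/k_eq = 1/1.5924 + 1/7.9 = 0.75456; k_eq = 1.3253 N/mm
δ = F/k_eq = 41.6/1.3253 = 31.39 mm

31.4 mm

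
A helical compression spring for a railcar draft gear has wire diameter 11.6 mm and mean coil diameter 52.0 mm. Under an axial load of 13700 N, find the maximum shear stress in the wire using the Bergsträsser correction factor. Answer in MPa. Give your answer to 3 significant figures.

1550 MPa

Spring index C = D/d = 52.0/11.6 = 4.4828
K_B = (4C+2)/(4C−3) = 19.931/14.931 = 1.3349
τ₀ = 8FD/(πd³) = 8·13700·52.0/(π·11.6³) = 5.6992e+06/4903.7 = 1162.2 MPa
τ_max = K·τ₀ = 1.3349 × 1162.2 = 1551.4 MPa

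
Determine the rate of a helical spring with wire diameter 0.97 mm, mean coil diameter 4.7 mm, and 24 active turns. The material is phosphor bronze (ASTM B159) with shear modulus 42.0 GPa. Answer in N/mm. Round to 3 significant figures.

1.87 N/mm

k = Gd⁴/(8D³N_a) = (42.0×10³ × 0.97⁴) / (8 × 4.7³ × 24)
  = 37182.3 / 19934 = 1.8653 N/mm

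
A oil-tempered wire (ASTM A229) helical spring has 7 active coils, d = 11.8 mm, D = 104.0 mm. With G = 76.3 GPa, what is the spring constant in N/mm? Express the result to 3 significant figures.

k = Gd⁴/(8D³N_a) = (76.3×10³ × 11.8⁴) / (8 × 104.0³ × 7)
  = 1.47929e+09 / 6.29924e+07 = 23.484 N/mm

23.5 N/mm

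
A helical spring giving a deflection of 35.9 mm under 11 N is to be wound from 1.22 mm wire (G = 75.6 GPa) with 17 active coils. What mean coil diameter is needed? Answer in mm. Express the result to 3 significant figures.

Required rate k = F/δ = 11/35.9 = 0.30641 N/mm
D = (Gd⁴/(8N_a·k))^(1/3) = (75.6×10³·1.22⁴/(8·17·0.30641))^(1/3)
  = (4019.06)^(1/3) = 15.8992 mm

15.9 mm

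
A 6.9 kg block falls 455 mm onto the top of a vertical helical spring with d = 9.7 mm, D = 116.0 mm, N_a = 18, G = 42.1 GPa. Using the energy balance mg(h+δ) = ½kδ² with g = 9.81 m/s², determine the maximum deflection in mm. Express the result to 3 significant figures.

238 mm

k = Gd⁴/(8D³N_a) = (42.1×10³)(9.7⁴)/(8·116.0³·18) = 1.6582 N/mm
W = mg = 6.9 × 9.81 = 67.689 N
½kδ² − Wδ − Wh = 0 → δ = (W + √(W² + 2kWh))/k
δ = (67.689 + √(4581.8 + 102139))/1.6582 = (67.689 + 326.68)/1.6582 = 237.83 mm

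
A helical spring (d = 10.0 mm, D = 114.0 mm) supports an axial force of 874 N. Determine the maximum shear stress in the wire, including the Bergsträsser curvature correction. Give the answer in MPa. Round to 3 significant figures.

Spring index C = D/d = 114.0/10.0 = 11.4000
K_B = (4C+2)/(4C−3) = 47.600/42.600 = 1.1174
τ₀ = 8FD/(πd³) = 8·874·114.0/(π·10.0³) = 797088/3141.6 = 253.72 MPa
τ_max = K·τ₀ = 1.1174 × 253.72 = 283.5 MPa

284 MPa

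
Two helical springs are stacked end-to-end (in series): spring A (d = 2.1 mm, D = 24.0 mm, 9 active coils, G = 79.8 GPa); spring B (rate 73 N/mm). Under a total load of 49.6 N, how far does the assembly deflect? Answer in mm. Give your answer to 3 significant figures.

32.5 mm

k_A = Gd⁴/(8D³N_a) = (79.8×10³)(2.1⁴)/(8·24.0³·9) = 1.5592 N/mm
Series: 1/k_eq = 1/1.5592 + 1/73 = 0.65504; k_eq = 1.5266 N/mm
δ = F/k_eq = 49.6/1.5266 = 32.49 mm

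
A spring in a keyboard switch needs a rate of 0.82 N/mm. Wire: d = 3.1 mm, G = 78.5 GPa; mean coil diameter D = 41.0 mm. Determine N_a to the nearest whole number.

N_a = Gd⁴/(8D³k) = (78.5×10³ × 3.1⁴)/(8 × 41.0³ × 0.82)
    = 7.24964e+06 / 452122 = 16.03 → 16 coils

16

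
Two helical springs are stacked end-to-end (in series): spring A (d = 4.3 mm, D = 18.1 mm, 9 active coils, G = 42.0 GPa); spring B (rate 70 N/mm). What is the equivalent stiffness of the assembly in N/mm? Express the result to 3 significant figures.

k_A = Gd⁴/(8D³N_a) = (42.0×10³)(4.3⁴)/(8·18.1³·9) = 33.632 N/mm
Series: 1/k_eq = 1/33.632 + 1/70 = 0.044019; k_eq = 22.717 N/mm

22.7 N/mm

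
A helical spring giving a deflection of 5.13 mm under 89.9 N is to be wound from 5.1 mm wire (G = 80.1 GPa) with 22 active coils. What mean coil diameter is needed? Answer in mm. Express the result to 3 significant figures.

26.0 mm

Required rate k = F/δ = 89.9/5.13 = 17.524 N/mm
D = (Gd⁴/(8N_a·k))^(1/3) = (80.1×10³·5.1⁴/(8·22·17.524))^(1/3)
  = (17569.5)^(1/3) = 25.9968 mm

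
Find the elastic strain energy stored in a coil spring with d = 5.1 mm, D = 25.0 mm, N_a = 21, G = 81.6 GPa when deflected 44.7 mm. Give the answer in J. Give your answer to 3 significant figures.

k = Gd⁴/(8D³N_a) = (81.6×10³)(5.1⁴)/(8·25.0³·21) = 21.03 N/mm
U = ½kδ² = 0.5 × 21.03 × 44.7² = 21010 N·mm = 21.01 J

21.0 J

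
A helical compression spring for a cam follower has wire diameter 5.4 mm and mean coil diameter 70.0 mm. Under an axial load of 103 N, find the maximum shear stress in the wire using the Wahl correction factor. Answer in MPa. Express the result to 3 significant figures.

129 MPa

Spring index C = D/d = 70.0/5.4 = 12.9630
K_W = (4C−1)/(4C−4) + 0.615/C = 50.852/47.852 + 0.0474 = 1.1101
τ₀ = 8FD/(πd³) = 8·103·70.0/(π·5.4³) = 57680/494.69 = 116.6 MPa
τ_max = K·τ₀ = 1.1101 × 116.6 = 129.44 MPa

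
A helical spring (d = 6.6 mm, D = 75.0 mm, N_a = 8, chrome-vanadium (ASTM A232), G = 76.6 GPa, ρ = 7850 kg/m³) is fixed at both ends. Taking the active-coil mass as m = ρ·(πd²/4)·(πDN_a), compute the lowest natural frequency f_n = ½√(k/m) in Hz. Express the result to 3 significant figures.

51.6 Hz

k = Gd⁴/(8D³N_a) = (76.6×10³)(6.6⁴)/(8·75.0³·8) = 5.3832 N/mm = 5383.2 N/m
Wire length L = πDN_a = π·75.0·8 = 1885 mm
m = ρ·(πd²/4)·L = 7850 × 34.212×10⁻⁶ m² × 1.885 m = 0.50623 kg
f_n = ½√(k/m) = 0.5·√(5383.2/0.50623) = 0.5·√(10634) = 51.56 Hz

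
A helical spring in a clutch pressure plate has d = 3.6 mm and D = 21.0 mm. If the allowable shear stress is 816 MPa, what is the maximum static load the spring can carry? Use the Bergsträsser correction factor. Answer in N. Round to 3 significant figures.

571 N

C = D/d = 21.0/3.6 = 5.8333
K_B = (4C+2)/(4C−3) = 25.333/20.333 = 1.2459
τ_max = K·8FD/(πd³) → F_max = τ_allow·πd³/(8DK)
F_max = 816·π·3.6³/(8·21.0·1.2459) = 1.196e+05/209.31 = 571.42 N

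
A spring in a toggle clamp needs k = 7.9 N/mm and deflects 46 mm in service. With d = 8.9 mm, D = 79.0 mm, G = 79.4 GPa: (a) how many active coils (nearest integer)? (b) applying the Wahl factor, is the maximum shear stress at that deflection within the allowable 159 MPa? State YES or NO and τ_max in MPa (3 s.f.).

N_a = Gd⁴/(8D³k) = (79.4×10³)(8.9⁴)/(8·79.0³·7.9) = 15.99 → N_a = 16
Actual rate k = Gd⁴/(8D³·16) = 7.8939 N/mm
Working load F = kδ = 7.8939·46 = 363.12 N
C = 79.0/8.9 = 8.8764; K_W = (4C−1)/(4C−4)+0.615/C = 1.1645
τ_max = K_W·8FD/(πd³) = 1.1645·103.62 = 120.67 MPa
τ_max ≤ 159 MPa → acceptable

(a) 16 coils; (b) YES, τ_max = 121 MPa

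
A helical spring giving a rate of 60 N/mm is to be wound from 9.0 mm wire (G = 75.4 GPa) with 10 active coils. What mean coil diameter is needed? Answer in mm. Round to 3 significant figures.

D = (Gd⁴/(8N_a·k))^(1/3) = (75.4×10³·9.0⁴/(8·10·60))^(1/3)
  = (103062)^(1/3) = 46.8849 mm

46.9 mm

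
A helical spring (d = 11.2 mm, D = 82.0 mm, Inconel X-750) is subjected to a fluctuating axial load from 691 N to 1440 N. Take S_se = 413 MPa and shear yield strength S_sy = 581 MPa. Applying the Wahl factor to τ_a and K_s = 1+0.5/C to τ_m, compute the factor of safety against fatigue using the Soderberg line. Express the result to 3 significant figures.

C = D/d = 82.0/11.2 = 7.3214; K_W = (4C−1)/(4C−4)+0.615/C = 1.2026; K_s = 1+0.5/C = 1.0683
F_a = (F_max−F_min)/2 = 374.5 N; F_m = (F_max+F_min)/2 = 1065.5 N
τ_a = K_W·8F_aD/(πd³) = 1.2026 × 55.661 = 66.94 MPa
τ_m = K_s·8F_mD/(πd³) = 1.0683 × 158.36 = 169.18 MPa
Soderberg: 1/n_f = τ_a/S_se + τ_m/S_sy = 66.94/413 + 169.18/581 = 0.16208 + 0.29118 = 0.45327
n_f = 1/0.45327 = 2.206

2.21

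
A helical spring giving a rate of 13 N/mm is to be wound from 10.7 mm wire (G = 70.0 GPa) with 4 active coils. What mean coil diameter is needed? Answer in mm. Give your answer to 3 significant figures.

130 mm

D = (Gd⁴/(8N_a·k))^(1/3) = (70.0×10³·10.7⁴/(8·4·13))^(1/3)
  = (2.20567e+06)^(1/3) = 130.1707 mm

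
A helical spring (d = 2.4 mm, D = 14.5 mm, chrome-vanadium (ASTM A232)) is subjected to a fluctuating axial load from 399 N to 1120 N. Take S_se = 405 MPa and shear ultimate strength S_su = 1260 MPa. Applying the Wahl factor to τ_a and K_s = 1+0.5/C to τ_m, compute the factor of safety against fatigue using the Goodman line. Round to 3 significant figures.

0.212

C = D/d = 14.5/2.4 = 6.0417; K_W = (4C−1)/(4C−4)+0.615/C = 1.2506; K_s = 1+0.5/C = 1.0828
F_a = (F_max−F_min)/2 = 360.5 N; F_m = (F_max+F_min)/2 = 759.5 N
τ_a = K_W·8F_aD/(πd³) = 1.2506 × 962.9 = 1204.2 MPa
τ_m = K_s·8F_mD/(πd³) = 1.0828 × 2028.6 = 2196.5 MPa
Goodman: 1/n_f = τ_a/S_se + τ_m/S_su = 1204.2/405 + 2196.5/1260 = 2.97322 + 1.74326 = 4.7165
n_f = 1/4.7165 = 0.212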